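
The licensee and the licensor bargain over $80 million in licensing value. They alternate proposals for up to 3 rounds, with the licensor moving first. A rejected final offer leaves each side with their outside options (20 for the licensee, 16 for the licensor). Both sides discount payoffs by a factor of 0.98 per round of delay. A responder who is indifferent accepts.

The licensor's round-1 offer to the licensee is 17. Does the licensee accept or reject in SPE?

Reject

Round 3 (the licensor proposes): the licensee gets 20 if talks fail, so the licensor offers 20 and keeps 60.
Round 2 (the licensee proposes): the licensor can get 60 next round, worth 0.98 × 60 = 58.8 now. The licensee offers 58.8 and keeps 80 − 58.8 = 21.2.
So by rejecting in round 1, the licensee gets 21.2 next round, worth 0.98 × 21.2 = 20.776 now.
Offer 17 < 20.776, so the licensee rejects.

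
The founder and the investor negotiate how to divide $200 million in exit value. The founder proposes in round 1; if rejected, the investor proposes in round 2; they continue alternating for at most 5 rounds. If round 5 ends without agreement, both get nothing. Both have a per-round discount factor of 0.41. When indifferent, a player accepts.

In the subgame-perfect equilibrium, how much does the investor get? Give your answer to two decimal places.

Round 5 (the founder proposes): rejection yields 0 for the investor; the founder offers 0 and keeps 200.
Round 4 (the investor proposes): the founder can get 200 next round, worth 0.41 × 200 = 82 now, so the investor offers 82, keeping 118.
Round 3 (the founder proposes): the investor can get 118 next round, worth 0.41 × 118 = 48.38 now; the founder offers that and keeps 151.62.
Round 2 (the investor proposes): the founder can get 151.62 next round, worth 0.41 × 151.62 = 62.1642 now; the investor offers that and keeps 137.8358.
Round 1 (the founder proposes): the investor can get 137.8358 next round, worth 0.41 × 137.8358 = 56.512678 now. The founder offers 56.512678 and keeps 200 − 56.512678 = 143.487322.

56.51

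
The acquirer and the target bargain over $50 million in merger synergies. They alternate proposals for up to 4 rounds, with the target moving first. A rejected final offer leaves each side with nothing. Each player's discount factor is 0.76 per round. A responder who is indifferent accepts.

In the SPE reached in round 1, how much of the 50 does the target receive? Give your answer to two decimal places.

By backward induction:
Round 4 (the acquirer proposes): the target will accept anything ≥ 0, so the acquirer offers 0 and keeps 50.
Round 3 (the target proposes): the acquirer can get 50 next round, worth 0.76 × 50 = 38 now. The target offers 38 and keeps 50 − 38 = 12.
Round 2 (the acquirer proposes): the target can get 12 next round, worth 0.76 × 12 = 9.12 now. The acquirer offers 9.12 and keeps 50 − 9.12 = 40.88.
Round 1 (the target proposes): the acquirer can get 40.88 next round, worth 0.76 × 40.88 = 31.0688 now. The target offers 31.0688 and keeps 50 − 31.0688 = 18.9312.

18.93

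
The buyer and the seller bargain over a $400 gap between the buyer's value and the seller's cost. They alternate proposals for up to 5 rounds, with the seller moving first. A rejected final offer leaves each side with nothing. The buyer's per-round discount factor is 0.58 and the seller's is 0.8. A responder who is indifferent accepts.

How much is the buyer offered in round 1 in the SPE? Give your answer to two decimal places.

Round 5 (the seller proposes): rejection yields 0 for the buyer; the seller offers 0 and keeps 400.
Round 4 (the buyer proposes): the seller can get 400 next round, worth 0.8 × 400 = 320 now, so the buyer offers 320, keeping 80.
Round 3 (the seller proposes): the buyer can get 80 next round, worth 0.58 × 80 = 46.4 now, so the seller offers 46.4, keeping 353.6.
Round 2 (the buyer proposes): the seller can get 353.6 next round, worth 0.8 × 353.6 = 282.88 now. The buyer offers 282.88 and keeps 400 − 282.88 = 117.12.
Round 1 (the seller proposes): the buyer can get 117.12 next round, worth 0.58 × 117.12 = 67.9296 now. The seller offers 67.9296 and keeps 400 − 67.9296 = 332.0704.

67.93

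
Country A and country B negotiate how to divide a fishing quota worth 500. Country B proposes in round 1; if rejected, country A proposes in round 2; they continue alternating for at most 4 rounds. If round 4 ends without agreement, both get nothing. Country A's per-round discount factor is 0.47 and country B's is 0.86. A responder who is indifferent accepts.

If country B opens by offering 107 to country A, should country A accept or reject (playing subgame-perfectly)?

Work out country A's continuation value if the offer is rejected.
Round 4 (country A proposes): rejection yields 0 for country B; country A offers 0 and keeps 500.
Round 3 (country B proposes): country A can get 500 next round, worth 0.47 × 500 = 235 now; country B offers that and keeps 265.
Round 2 (country A proposes): country B can get 265 next round, worth 0.86 × 265 = 227.9 now; country A offers that and keeps 272.1.
So by rejecting in round 1, country A gets 272.1 next round, worth 0.47 × 272.1 = 127.887 now.
Offer 107 < 127.887, so country A rejects.

Reject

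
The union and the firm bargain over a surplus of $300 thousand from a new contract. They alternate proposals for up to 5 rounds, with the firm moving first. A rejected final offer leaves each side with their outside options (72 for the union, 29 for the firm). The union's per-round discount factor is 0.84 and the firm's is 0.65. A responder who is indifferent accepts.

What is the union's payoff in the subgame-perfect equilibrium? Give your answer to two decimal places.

157.82

Round 5 (the firm proposes): the union gets 72 if talks fail, so the firm offers 72 and keeps 228.
Round 4 (the union proposes): the firm can get 228 next round, worth 0.65 × 228 = 148.2 now, so the union offers 148.2, keeping 151.8.
Round 3 (the firm proposes): the union can get 151.8 next round, worth 0.84 × 151.8 = 127.512 now. The firm offers 127.512 and keeps 300 − 127.512 = 172.488.
Round 2 (the union proposes): the firm can get 172.488 next round, worth 0.65 × 172.488 = 112.1172 now. The union offers 112.1172 and keeps 300 − 112.1172 = 187.8828.
Round 1 (the firm proposes): the union can get 187.8828 next round, worth 0.84 × 187.8828 = 157.821552 now, so the firm offers 157.821552, keeping 142.178448.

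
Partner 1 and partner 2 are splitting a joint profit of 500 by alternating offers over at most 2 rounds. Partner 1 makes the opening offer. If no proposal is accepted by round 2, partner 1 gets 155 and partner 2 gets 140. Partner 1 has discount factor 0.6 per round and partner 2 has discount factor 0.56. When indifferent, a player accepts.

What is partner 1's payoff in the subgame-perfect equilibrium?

Round 2 (partner 2 proposes): partner 1 gets 155 if talks fail, so partner 2 offers 155 and keeps 345.
Round 1 (partner 1 proposes): partner 2 can get 345 next round, worth 0.56 × 345 = 193.2 now, so partner 1 offers 193.2, keeping 306.8.

306.8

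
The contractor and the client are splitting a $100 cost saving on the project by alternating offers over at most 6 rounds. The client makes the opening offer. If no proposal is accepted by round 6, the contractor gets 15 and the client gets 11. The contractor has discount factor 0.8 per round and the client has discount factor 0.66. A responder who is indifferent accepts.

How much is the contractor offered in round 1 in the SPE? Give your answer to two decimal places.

61.41

By backward induction:
Round 6 (the contractor proposes): the client gets 11 if talks fail, so the contractor offers 11 and keeps 89.
Round 5 (the client proposes): the contractor can get 89 next round, worth 0.8 × 89 = 71.2 now; the client offers that and keeps 28.8.
Round 4 (the contractor proposes): the client can get 28.8 next round, worth 0.66 × 28.8 = 19.008 now. The contractor offers 19.008 and keeps 100 − 19.008 = 80.992.
Round 3 (the client proposes): the contractor can get 80.992 next round, worth 0.8 × 80.992 = 64.7936 now, so the client offers 64.7936, keeping 35.2064.
Round 2 (the contractor proposes): the client can get 35.2064 next round, worth 0.66 × 35.2064 = 23.236224 now, so the contractor offers 23.236224, keeping 76.763776.
Round 1 (the client proposes): the contractor can get 76.763776 next round, worth 0.8 × 76.763776 = 61.4110208 now. The client offers 61.4110208 and keeps 100 − 61.4110208 = 38.5889792.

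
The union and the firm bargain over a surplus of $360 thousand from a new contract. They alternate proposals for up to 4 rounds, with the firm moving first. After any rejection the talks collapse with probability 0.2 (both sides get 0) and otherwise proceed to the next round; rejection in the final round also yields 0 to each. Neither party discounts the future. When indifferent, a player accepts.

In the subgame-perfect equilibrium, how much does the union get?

241.92

By backward induction:
Round 4 (the union proposes): rejection yields 0 for the firm; the union offers 0 and keeps 360.
Round 3 (the firm proposes): rejecting gives the union an expected 0.8 × 360 = 288; the firm offers that and keeps 72.
Round 2 (the union proposes): rejecting gives the firm an expected 0.8 × 72 = 57.6; the union offers that and keeps 302.4.
Round 1 (the firm proposes): rejecting gives the union an expected 0.8 × 302.4 = 241.92; the firm offers that and keeps 118.08.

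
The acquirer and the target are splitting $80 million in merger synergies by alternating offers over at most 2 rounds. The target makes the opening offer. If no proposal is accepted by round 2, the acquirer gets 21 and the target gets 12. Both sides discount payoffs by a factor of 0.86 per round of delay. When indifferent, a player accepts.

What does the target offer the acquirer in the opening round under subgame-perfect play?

Round 2 (the acquirer proposes): the target gets 12 if talks fail, so the acquirer offers 12 and keeps 68.
Round 1 (the target proposes): the acquirer can get 68 next round, worth 0.86 × 68 = 58.48 now, so the target offers 58.48, keeping 21.52.

58.48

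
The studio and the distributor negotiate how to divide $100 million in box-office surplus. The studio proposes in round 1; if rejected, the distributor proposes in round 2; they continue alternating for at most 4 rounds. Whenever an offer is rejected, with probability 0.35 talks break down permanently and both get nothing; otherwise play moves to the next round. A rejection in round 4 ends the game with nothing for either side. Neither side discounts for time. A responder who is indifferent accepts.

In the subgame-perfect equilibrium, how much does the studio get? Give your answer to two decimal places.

49.79

By backward induction:
Round 4 (the distributor proposes): rejection yields 0 for the studio; the distributor offers 0 and keeps 100.
Round 3 (the studio proposes): rejecting gives the distributor an expected 0.65 × 100 = 65; the studio offers that and keeps 35.
Round 2 (the distributor proposes): rejecting gives the studio an expected 0.65 × 35 = 22.75, so the distributor offers 22.75, keeping 77.25.
Round 1 (the studio proposes): rejecting gives the distributor an expected 0.65 × 77.25 = 50.2125; the studio offers that and keeps 49.7875.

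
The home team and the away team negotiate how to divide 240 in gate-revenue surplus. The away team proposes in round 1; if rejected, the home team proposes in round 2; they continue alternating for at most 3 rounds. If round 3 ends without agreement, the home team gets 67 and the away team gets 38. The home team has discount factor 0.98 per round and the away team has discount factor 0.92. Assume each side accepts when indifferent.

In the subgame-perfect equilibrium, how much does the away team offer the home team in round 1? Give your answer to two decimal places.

79.22

Solve by backward induction from round 3.
Round 3 (the away team proposes): the home team gets 67 if talks fail, so the away team offers 67 and keeps 173.
Round 2 (the home team proposes): the away team can get 173 next round, worth 0.92 × 173 = 159.16 now. The home team offers 159.16 and keeps 240 − 159.16 = 80.84.
Round 1 (the away team proposes): the home team can get 80.84 next round, worth 0.98 × 80.84 = 79.2232 now. The away team offers 79.2232 and keeps 240 − 79.2232 = 160.7768.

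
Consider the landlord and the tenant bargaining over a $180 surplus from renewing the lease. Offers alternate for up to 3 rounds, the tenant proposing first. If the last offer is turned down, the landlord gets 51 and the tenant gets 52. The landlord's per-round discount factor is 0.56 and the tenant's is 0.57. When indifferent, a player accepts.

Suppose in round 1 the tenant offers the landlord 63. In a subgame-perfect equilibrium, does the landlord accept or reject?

Round 3 (the tenant proposes): the landlord gets 51 if talks fail, so the tenant offers 51 and keeps 129.
Round 2 (the landlord proposes): the tenant can get 129 next round, worth 0.57 × 129 = 73.53 now, so the landlord offers 73.53, keeping 106.47.
So by rejecting in round 1, the landlord gets 106.47 next round, worth 0.56 × 106.47 = 59.6232 now.
Offer 63 ≥ 59.6232, so the landlord accepts.

Accept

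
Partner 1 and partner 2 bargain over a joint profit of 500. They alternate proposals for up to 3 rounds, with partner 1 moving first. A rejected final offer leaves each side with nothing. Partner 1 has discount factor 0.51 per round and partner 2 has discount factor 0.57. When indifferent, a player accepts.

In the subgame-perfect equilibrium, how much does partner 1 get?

Round 3 (partner 1 proposes): rejection yields 0 for partner 2; partner 1 offers 0 and keeps 500.
Round 2 (partner 2 proposes): partner 1 can get 500 next round, worth 0.51 × 500 = 255 now; partner 2 offers that and keeps 245.
Round 1 (partner 1 proposes): partner 2 can get 245 next round, worth 0.57 × 245 = 139.65 now. Partner 1 offers 139.65 and keeps 500 − 139.65 = 360.35.

360.35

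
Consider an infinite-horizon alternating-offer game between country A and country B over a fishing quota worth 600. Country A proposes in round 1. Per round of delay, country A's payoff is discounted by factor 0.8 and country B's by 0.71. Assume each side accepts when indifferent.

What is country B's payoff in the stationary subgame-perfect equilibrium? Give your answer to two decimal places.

Let x be country A's share when country A proposes and y be country B's share when country B proposes.
Country B accepts iff offered ≥ 0.71·y, so x = 600 − 0.71y. Symmetrically y = 600 − 0.8x.
Substituting: x = 600 − 0.71(600 − 0.8x), giving x(1 − 0.8·0.71) = 600(1 − 0.71).
So x = 600 × 0.29 / 0.432 ≈ 402.7778, and country B receives 600 − x ≈ 197.2222.

197.22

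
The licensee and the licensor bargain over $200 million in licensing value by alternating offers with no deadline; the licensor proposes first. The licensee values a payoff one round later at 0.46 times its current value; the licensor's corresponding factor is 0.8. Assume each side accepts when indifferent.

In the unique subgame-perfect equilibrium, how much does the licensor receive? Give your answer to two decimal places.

170.89

When the licensor proposes, the licensee accepts any offer worth at least 0.46 times what the licensee would get by proposing next round; and vice versa.
This gives x = 200 − 0.46y and y = 200 − 0.8x, where x and y are each side's share when it proposes.
Hence (1 − 0.46·0.8)x = 200(1 − 0.46), i.e. 0.632·x = 108.
x ≈ 170.8861; the licensee's share is 200 − x ≈ 29.1139.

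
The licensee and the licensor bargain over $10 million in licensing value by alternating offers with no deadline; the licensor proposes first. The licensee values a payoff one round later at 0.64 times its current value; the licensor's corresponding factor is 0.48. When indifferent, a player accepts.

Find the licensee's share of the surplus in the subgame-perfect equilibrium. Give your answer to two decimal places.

4.80

In a stationary SPE each proposer offers the other exactly their discounted continuation value.
If the licensor keeps x when proposing and the licensee keeps y when proposing, then x = 10 − 0.64y and y = 10 − 0.48x.
Solving: x = 10(1 − 0.64) / (1 − 0.48·0.64) = 3.6 / 0.6928 ≈ 5.1963.
The licensee gets 10 − 5.1963 ≈ 4.8037.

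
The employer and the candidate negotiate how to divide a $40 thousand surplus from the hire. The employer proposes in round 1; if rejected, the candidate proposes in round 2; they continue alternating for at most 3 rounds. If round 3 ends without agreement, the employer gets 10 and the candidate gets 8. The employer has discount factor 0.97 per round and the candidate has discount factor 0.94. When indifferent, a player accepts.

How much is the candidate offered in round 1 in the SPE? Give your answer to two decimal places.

8.42

Round 3 (the employer proposes): the candidate gets 8 if talks fail, so the employer offers 8 and keeps 32.
Round 2 (the candidate proposes): the employer can get 32 next round, worth 0.97 × 32 = 31.04 now. The candidate offers 31.04 and keeps 40 − 31.04 = 8.96.
Round 1 (the employer proposes): the candidate can get 8.96 next round, worth 0.94 × 8.96 = 8.4224 now; the employer offers that and keeps 31.5776.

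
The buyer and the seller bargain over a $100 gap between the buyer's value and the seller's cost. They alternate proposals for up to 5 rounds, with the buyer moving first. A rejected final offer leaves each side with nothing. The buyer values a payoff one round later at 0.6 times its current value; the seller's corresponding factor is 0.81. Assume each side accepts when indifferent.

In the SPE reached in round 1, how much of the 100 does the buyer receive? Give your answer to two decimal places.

51.85

Solve by backward induction from round 5.
Round 5 (the buyer proposes): the seller will accept anything ≥ 0, so the buyer offers 0 and keeps 100.
Round 4 (the seller proposes): the buyer can get 100 next round, worth 0.6 × 100 = 60 now. The seller offers 60 and keeps 100 − 60 = 40.
Round 3 (the buyer proposes): the seller can get 40 next round, worth 0.81 × 40 = 32.4 now, so the buyer offers 32.4, keeping 67.6.
Round 2 (the seller proposes): the buyer can get 67.6 next round, worth 0.6 × 67.6 = 40.56 now; the seller offers that and keeps 59.44.
Round 1 (the buyer proposes): the seller can get 59.44 next round, worth 0.81 × 59.44 = 48.1464 now; the buyer offers that and keeps 51.8536.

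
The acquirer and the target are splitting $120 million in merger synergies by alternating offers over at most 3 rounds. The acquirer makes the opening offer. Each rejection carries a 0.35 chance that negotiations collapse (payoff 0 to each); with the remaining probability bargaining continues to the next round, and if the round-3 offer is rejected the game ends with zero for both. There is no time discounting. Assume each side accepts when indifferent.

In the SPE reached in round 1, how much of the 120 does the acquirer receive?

92.7

By backward induction:
Round 3 (the acquirer proposes): rejection yields 0 for the target; the acquirer offers 0 and keeps 120.
Round 2 (the target proposes): rejecting gives the acquirer an expected 0.65 × 120 = 78, so the target offers 78, keeping 42.
Round 1 (the acquirer proposes): rejecting gives the target an expected 0.65 × 42 = 27.3; the acquirer offers that and keeps 92.7.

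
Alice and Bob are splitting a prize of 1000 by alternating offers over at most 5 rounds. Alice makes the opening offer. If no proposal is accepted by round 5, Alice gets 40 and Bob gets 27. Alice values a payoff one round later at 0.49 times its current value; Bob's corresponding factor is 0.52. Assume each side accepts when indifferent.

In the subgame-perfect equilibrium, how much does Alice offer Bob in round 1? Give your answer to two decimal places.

Round 5 (Alice proposes): Bob gets 27 if talks fail, so Alice offers 27 and keeps 973.
Round 4 (Bob proposes): Alice can get 973 next round, worth 0.49 × 973 = 476.77 now, so Bob offers 476.77, keeping 523.23.
Round 3 (Alice proposes): Bob can get 523.23 next round, worth 0.52 × 523.23 = 272.0796 now; Alice offers that and keeps 727.9204.
Round 2 (Bob proposes): Alice can get 727.9204 next round, worth 0.49 × 727.9204 = 356.680996 now; Bob offers that and keeps 643.319004.
Round 1 (Alice proposes): Bob can get 643.319004 next round, worth 0.52 × 643.319004 = 334.52588208 now. Alice offers 334.52588208 and keeps 1000 − 334.52588208 = 665.47411792.

334.53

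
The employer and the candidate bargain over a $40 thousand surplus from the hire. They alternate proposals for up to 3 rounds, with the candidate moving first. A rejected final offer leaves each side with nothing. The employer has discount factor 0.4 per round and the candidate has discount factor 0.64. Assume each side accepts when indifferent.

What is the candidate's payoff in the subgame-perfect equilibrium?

34.24

Round 3 (the candidate proposes): rejection yields 0 for the employer; the candidate offers 0 and keeps 40.
Round 2 (the employer proposes): the candidate can get 40 next round, worth 0.64 × 40 = 25.6 now; the employer offers that and keeps 14.4.
Round 1 (the candidate proposes): the employer can get 14.4 next round, worth 0.4 × 14.4 = 5.76 now. The candidate offers 5.76 and keeps 40 − 5.76 = 34.24.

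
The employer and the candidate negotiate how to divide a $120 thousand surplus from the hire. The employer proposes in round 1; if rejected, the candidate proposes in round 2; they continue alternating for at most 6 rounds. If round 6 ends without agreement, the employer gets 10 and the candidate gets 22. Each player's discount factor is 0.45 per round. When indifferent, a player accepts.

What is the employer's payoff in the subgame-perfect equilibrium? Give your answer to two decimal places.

82.26

Round 6 (the candidate proposes): the employer gets 10 if talks fail, so the candidate offers 10 and keeps 110.
Round 5 (the employer proposes): the candidate can get 110 next round, worth 0.45 × 110 = 49.5 now, so the employer offers 49.5, keeping 70.5.
Round 4 (the candidate proposes): the employer can get 70.5 next round, worth 0.45 × 70.5 = 31.725 now; the candidate offers that and keeps 88.275.
Round 3 (the employer proposes): the candidate can get 88.275 next round, worth 0.45 × 88.275 = 39.72375 now, so the employer offers 39.72375, keeping 80.27625.
Round 2 (the candidate proposes): the employer can get 80.27625 next round, worth 0.45 × 80.27625 = 36.1243125 now, so the candidate offers 36.1243125, keeping 83.8756875.
Round 1 (the employer proposes): the candidate can get 83.8756875 next round, worth 0.45 × 83.8756875 = 37.744059375 now, so the employer offers 37.744059375, keeping 82.255940625.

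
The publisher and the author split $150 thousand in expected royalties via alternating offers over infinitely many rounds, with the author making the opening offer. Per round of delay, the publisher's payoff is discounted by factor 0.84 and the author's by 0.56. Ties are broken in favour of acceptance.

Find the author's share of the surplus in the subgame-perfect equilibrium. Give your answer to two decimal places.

In a stationary SPE each proposer offers the other exactly their discounted continuation value.
If the author keeps x when proposing and the publisher keeps y when proposing, then x = 150 − 0.84y and y = 150 − 0.56x.
Solving: x = 150(1 − 0.84) / (1 − 0.56·0.84) = 24 / 0.5296 ≈ 45.3172.
The publisher gets 150 − 45.3172 ≈ 104.6828.

45.32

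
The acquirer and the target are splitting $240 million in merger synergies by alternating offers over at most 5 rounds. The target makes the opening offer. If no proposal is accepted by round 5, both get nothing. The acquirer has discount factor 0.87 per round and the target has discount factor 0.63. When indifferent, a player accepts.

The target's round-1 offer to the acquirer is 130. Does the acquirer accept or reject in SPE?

Accept

Work out the acquirer's continuation value if the offer is rejected.
Round 5 (the target proposes): rejection yields 0 for the acquirer; the target offers 0 and keeps 240.
Round 4 (the acquirer proposes): the target can get 240 next round, worth 0.63 × 240 = 151.2 now; the acquirer offers that and keeps 88.8.
Round 3 (the target proposes): the acquirer can get 88.8 next round, worth 0.87 × 88.8 = 77.256 now, so the target offers 77.256, keeping 162.744.
Round 2 (the acquirer proposes): the target can get 162.744 next round, worth 0.63 × 162.744 = 102.52872 now, so the acquirer offers 102.52872, keeping 137.47128.
So by rejecting in round 1, the acquirer gets 137.47128 next round, worth 0.87 × 137.47128 = 119.6000136 now.
Offer 130 ≥ 119.6000136, so the acquirer accepts.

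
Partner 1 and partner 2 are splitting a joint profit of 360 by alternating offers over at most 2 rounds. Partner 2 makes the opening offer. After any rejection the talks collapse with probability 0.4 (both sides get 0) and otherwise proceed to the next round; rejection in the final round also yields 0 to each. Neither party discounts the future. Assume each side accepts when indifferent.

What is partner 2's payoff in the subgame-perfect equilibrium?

By backward induction:
Round 2 (partner 1 proposes): rejection yields 0 for partner 2; partner 1 offers 0 and keeps 360.
Round 1 (partner 2 proposes): rejecting gives partner 1 an expected 0.6 × 360 = 216, so partner 2 offers 216, keeping 144.

144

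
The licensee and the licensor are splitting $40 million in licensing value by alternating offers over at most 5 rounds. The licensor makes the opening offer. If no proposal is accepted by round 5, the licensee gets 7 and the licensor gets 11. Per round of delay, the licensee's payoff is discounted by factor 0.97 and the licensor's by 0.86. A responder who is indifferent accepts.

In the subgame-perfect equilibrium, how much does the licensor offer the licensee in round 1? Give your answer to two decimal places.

14.83

Work backward from the last round.
Round 5 (the licensor proposes): the licensee gets 7 if talks fail, so the licensor offers 7 and keeps 33.
Round 4 (the licensee proposes): the licensor can get 33 next round, worth 0.86 × 33 = 28.38 now. The licensee offers 28.38 and keeps 40 − 28.38 = 11.62.
Round 3 (the licensor proposes): the licensee can get 11.62 next round, worth 0.97 × 11.62 = 11.2714 now. The licensor offers 11.2714 and keeps 40 − 11.2714 = 28.7286.
Round 2 (the licensee proposes): the licensor can get 28.7286 next round, worth 0.86 × 28.7286 = 24.706596 now. The licensee offers 24.706596 and keeps 40 − 24.706596 = 15.293404.
Round 1 (the licensor proposes): the licensee can get 15.293404 next round, worth 0.97 × 15.293404 = 14.83460188 now. The licensor offers 14.83460188 and keeps 40 − 14.83460188 = 25.16539812.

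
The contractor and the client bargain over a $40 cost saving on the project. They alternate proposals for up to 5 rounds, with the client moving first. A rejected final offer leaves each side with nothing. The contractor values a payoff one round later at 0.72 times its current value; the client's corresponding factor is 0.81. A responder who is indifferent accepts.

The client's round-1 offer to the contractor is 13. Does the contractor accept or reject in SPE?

Work out the contractor's continuation value if the offer is rejected.
Round 5 (the client proposes): rejection yields 0 for the contractor; the client offers 0 and keeps 40.
Round 4 (the contractor proposes): the client can get 40 next round, worth 0.81 × 40 = 32.4 now; the contractor offers that and keeps 7.6.
Round 3 (the client proposes): the contractor can get 7.6 next round, worth 0.72 × 7.6 = 5.472 now, so the client offers 5.472, keeping 34.528.
Round 2 (the contractor proposes): the client can get 34.528 next round, worth 0.81 × 34.528 = 27.96768 now, so the contractor offers 27.96768, keeping 12.03232.
So by rejecting in round 1, the contractor gets 12.03232 next round, worth 0.72 × 12.03232 = 8.6632704 now.
Offer 13 ≥ 8.6632704, so the contractor accepts.

Accept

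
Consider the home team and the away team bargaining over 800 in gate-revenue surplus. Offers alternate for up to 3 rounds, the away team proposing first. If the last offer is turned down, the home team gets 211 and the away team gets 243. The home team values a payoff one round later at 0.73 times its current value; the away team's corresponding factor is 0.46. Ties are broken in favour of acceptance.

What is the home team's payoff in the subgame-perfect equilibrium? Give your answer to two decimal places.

386.21

Solve by backward induction from round 3.
Round 3 (the away team proposes): the home team gets 211 if talks fail, so the away team offers 211 and keeps 589.
Round 2 (the home team proposes): the away team can get 589 next round, worth 0.46 × 589 = 270.94 now. The home team offers 270.94 and keeps 800 − 270.94 = 529.06.
Round 1 (the away team proposes): the home team can get 529.06 next round, worth 0.73 × 529.06 = 386.2138 now, so the away team offers 386.2138, keeping 413.7862.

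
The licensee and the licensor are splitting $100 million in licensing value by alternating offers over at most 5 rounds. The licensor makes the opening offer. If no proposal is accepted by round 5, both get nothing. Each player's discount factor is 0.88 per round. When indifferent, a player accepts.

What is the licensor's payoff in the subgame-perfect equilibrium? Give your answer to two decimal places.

81.26

Round 5 (the licensor proposes): the licensee will accept anything ≥ 0, so the licensor offers 0 and keeps 100.
Round 4 (the licensee proposes): the licensor can get 100 next round, worth 0.88 × 100 = 88 now; the licensee offers that and keeps 12.
Round 3 (the licensor proposes): the licensee can get 12 next round, worth 0.88 × 12 = 10.56 now; the licensor offers that and keeps 89.44.
Round 2 (the licensee proposes): the licensor can get 89.44 next round, worth 0.88 × 89.44 = 78.7072 now; the licensee offers that and keeps 21.2928.
Round 1 (the licensor proposes): the licensee can get 21.2928 next round, worth 0.88 × 21.2928 = 18.737664 now, so the licensor offers 18.737664, keeping 81.262336.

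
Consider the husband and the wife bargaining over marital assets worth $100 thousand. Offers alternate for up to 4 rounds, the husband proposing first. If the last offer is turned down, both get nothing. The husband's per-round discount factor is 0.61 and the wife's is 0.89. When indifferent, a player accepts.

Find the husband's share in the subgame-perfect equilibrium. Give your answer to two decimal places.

Round 4 (the wife proposes): rejection yields 0 for the husband; the wife offers 0 and keeps 100.
Round 3 (the husband proposes): the wife can get 100 next round, worth 0.89 × 100 = 89 now, so the husband offers 89, keeping 11.
Round 2 (the wife proposes): the husband can get 11 next round, worth 0.61 × 11 = 6.71 now, so the wife offers 6.71, keeping 93.29.
Round 1 (the husband proposes): the wife can get 93.29 next round, worth 0.89 × 93.29 = 83.0281 now. The husband offers 83.0281 and keeps 100 − 83.0281 = 16.9719.

16.97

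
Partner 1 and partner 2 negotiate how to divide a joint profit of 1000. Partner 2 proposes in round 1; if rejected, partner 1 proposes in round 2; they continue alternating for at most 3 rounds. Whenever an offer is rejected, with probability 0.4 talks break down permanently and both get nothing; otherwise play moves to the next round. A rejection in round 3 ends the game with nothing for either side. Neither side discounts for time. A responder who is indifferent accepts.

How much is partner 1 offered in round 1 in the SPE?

240

By backward induction:
Round 3 (partner 2 proposes): rejection yields 0 for partner 1; partner 2 offers 0 and keeps 1000.
Round 2 (partner 1 proposes): rejecting gives partner 2 an expected 0.6 × 1000 = 600; partner 1 offers that and keeps 400.
Round 1 (partner 2 proposes): rejecting gives partner 1 an expected 0.6 × 400 = 240, so partner 2 offers 240, keeping 760.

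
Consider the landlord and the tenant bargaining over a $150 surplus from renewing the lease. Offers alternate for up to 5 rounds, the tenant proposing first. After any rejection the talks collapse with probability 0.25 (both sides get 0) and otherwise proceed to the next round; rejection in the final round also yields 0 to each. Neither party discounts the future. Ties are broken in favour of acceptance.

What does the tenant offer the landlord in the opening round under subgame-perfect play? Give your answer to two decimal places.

By backward induction:
Round 5 (the tenant proposes): the landlord will accept anything ≥ 0, so the tenant offers 0 and keeps 150.
Round 4 (the landlord proposes): rejecting gives the tenant an expected 0.75 × 150 = 112.5. The landlord offers 112.5 and keeps 150 − 112.5 = 37.5.
Round 3 (the tenant proposes): rejecting gives the landlord an expected 0.75 × 37.5 = 28.125, so the tenant offers 28.125, keeping 121.875.
Round 2 (the landlord proposes): rejecting gives the tenant an expected 0.75 × 121.875 = 91.40625, so the landlord offers 91.40625, keeping 58.59375.
Round 1 (the tenant proposes): rejecting gives the landlord an expected 0.75 × 58.59375 = 43.9453125; the tenant offers that and keeps 106.0546875.

43.95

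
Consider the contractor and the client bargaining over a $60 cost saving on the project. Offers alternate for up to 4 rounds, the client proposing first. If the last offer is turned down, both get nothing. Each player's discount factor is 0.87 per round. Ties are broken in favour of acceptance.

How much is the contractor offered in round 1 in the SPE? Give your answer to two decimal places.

Round 4 (the contractor proposes): the client will accept anything ≥ 0, so the contractor offers 0 and keeps 60.
Round 3 (the client proposes): the contractor can get 60 next round, worth 0.87 × 60 = 52.2 now, so the client offers 52.2, keeping 7.8.
Round 2 (the contractor proposes): the client can get 7.8 next round, worth 0.87 × 7.8 = 6.786 now. The contractor offers 6.786 and keeps 60 − 6.786 = 53.214.
Round 1 (the client proposes): the contractor can get 53.214 next round, worth 0.87 × 53.214 = 46.29618 now; the client offers that and keeps 13.70382.

46.30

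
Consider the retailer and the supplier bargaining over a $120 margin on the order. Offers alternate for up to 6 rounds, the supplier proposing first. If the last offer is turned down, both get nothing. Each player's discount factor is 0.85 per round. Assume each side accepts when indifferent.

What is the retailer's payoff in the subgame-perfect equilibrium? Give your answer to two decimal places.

79.60

Round 6 (the retailer proposes): rejection yields 0 for the supplier; the retailer offers 0 and keeps 120.
Round 5 (the supplier proposes): the retailer can get 120 next round, worth 0.85 × 120 = 102 now, so the supplier offers 102, keeping 18.
Round 4 (the retailer proposes): the supplier can get 18 next round, worth 0.85 × 18 = 15.3 now; the retailer offers that and keeps 104.7.
Round 3 (the supplier proposes): the retailer can get 104.7 next round, worth 0.85 × 104.7 = 88.995 now, so the supplier offers 88.995, keeping 31.005.
Round 2 (the retailer proposes): the supplier can get 31.005 next round, worth 0.85 × 31.005 = 26.35425 now, so the retailer offers 26.35425, keeping 93.64575.
Round 1 (the supplier proposes): the retailer can get 93.64575 next round, worth 0.85 × 93.64575 = 79.5988875 now; the supplier offers that and keeps 40.4011125.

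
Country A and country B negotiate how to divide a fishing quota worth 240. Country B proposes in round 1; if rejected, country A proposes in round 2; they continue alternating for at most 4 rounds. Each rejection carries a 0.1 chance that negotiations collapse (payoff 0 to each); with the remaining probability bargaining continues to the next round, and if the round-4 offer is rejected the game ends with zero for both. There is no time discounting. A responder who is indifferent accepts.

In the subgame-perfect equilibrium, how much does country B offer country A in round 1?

196.56

By backward induction:
Round 4 (country A proposes): rejection yields 0 for country B; country A offers 0 and keeps 240.
Round 3 (country B proposes): rejecting gives country A an expected 0.9 × 240 = 216. Country B offers 216 and keeps 240 − 216 = 24.
Round 2 (country A proposes): rejecting gives country B an expected 0.9 × 24 = 21.6. Country A offers 21.6 and keeps 240 − 21.6 = 218.4.
Round 1 (country B proposes): rejecting gives country A an expected 0.9 × 218.4 = 196.56, so country B offers 196.56, keeping 43.44.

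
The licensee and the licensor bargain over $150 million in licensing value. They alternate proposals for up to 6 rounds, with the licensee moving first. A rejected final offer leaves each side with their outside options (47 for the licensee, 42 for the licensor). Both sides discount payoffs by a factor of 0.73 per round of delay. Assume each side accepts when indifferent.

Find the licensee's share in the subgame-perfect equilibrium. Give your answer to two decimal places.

Solve by backward induction from round 6.
Round 6 (the licensor proposes): the licensee gets 47 if talks fail, so the licensor offers 47 and keeps 103.
Round 5 (the licensee proposes): the licensor can get 103 next round, worth 0.73 × 103 = 75.19 now, so the licensee offers 75.19, keeping 74.81.
Round 4 (the licensor proposes): the licensee can get 74.81 next round, worth 0.73 × 74.81 = 54.6113 now; the licensor offers that and keeps 95.3887.
Round 3 (the licensee proposes): the licensor can get 95.3887 next round, worth 0.73 × 95.3887 = 69.633751 now, so the licensee offers 69.633751, keeping 80.366249.
Round 2 (the licensor proposes): the licensee can get 80.366249 next round, worth 0.73 × 80.366249 = 58.66736177 now. The licensor offers 58.66736177 and keeps 150 − 58.66736177 = 91.33263823.
Round 1 (the licensee proposes): the licensor can get 91.33263823 next round, worth 0.73 × 91.33263823 = 66.6728259079 now. The licensee offers 66.6728259079 and keeps 150 − 66.6728259079 = 83.3271740921.

83.33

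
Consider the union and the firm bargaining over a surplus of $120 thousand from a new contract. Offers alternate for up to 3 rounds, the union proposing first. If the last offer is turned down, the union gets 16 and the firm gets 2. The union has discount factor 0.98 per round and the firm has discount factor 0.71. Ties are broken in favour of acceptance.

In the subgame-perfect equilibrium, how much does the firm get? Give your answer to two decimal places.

3.10

Round 3 (the union proposes): the firm gets 2 if talks fail, so the union offers 2 and keeps 118.
Round 2 (the firm proposes): the union can get 118 next round, worth 0.98 × 118 = 115.64 now. The firm offers 115.64 and keeps 120 − 115.64 = 4.36.
Round 1 (the union proposes): the firm can get 4.36 next round, worth 0.71 × 4.36 = 3.0956 now; the union offers that and keeps 116.9044.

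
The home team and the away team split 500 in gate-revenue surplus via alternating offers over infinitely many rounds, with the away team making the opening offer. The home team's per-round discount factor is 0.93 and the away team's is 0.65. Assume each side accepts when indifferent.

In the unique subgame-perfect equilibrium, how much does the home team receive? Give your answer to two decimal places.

In a stationary SPE each proposer offers the other exactly their discounted continuation value.
If the away team keeps x when proposing and the home team keeps y when proposing, then x = 500 − 0.93y and y = 500 − 0.65x.
Solving: x = 500(1 − 0.93) / (1 − 0.65·0.93) = 35 / 0.3955 ≈ 88.4956.
The home team gets 500 − 88.4956 ≈ 411.5044.

411.50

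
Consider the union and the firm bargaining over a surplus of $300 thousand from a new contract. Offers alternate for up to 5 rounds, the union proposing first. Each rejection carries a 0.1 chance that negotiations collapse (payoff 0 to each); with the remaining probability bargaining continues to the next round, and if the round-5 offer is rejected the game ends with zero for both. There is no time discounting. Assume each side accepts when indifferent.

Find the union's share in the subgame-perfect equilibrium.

By backward induction:
Round 5 (the union proposes): rejection yields 0 for the firm; the union offers 0 and keeps 300.
Round 4 (the firm proposes): rejecting gives the union an expected 0.9 × 300 = 270. The firm offers 270 and keeps 300 − 270 = 30.
Round 3 (the union proposes): rejecting gives the firm an expected 0.9 × 30 = 27; the union offers that and keeps 273.
Round 2 (the firm proposes): rejecting gives the union an expected 0.9 × 273 = 245.7. The firm offers 245.7 and keeps 300 − 245.7 = 54.3.
Round 1 (the union proposes): rejecting gives the firm an expected 0.9 × 54.3 = 48.87, so the union offers 48.87, keeping 251.13.

251.13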